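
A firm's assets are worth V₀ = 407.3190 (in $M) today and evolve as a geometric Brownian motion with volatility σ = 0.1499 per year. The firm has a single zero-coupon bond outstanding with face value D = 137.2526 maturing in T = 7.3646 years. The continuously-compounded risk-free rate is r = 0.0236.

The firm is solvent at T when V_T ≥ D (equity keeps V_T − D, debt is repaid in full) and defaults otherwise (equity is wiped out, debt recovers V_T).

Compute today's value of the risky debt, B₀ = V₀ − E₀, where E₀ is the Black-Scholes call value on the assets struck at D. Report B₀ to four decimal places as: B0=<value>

B0=115.3324

d₁ = [ln(V₀/D) + (r + σ²/2)T] / (σ√T)
   = [ln(407.3190/137.2526) + (0.0236 + 0.5·0.1499²)·7.3646] / (0.1499·√7.3646)
   = [1.087774 + 0.256546] / 0.406796 = 3.304656
d₂ = d₁ − σ√T = 3.304656 − 0.406796 = 2.897861
N(d₁) = 0.999525,  N(d₂) = 0.998121,  e^(−rT) = 0.840461
E₀ = V₀·N(d₁) − D·e^(−rT)·N(d₂)
   = 407.3190·0.999525 − 137.2526·0.840461·0.998121 = 291.986563
B₀ = V₀ − E₀ = 407.3190 − 291.986563 = 115.332437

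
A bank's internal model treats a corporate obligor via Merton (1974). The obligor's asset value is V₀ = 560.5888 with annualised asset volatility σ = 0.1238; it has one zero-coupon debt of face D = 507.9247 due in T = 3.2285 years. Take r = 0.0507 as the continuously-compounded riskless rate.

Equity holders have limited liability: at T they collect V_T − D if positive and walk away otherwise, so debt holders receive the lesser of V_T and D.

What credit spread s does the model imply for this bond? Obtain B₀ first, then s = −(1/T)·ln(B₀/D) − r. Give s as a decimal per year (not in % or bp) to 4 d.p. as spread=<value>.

d₁ = [ln(V₀/D) + (r + σ²/2)T] / (σ√T)
   = [ln(560.5888/507.9247) + (0.0507 + 0.5·0.1238²)·3.2285] / (0.1238·√3.2285)
   = [0.098654 + 0.188426] / 0.222444 = 1.290571
d₂ = d₁ − σ√T = 1.290571 − 0.222444 = 1.068127
N(d₁) = 0.901574,  N(d₂) = 0.857268,  e^(−rT) = 0.849009
E₀ = V₀·N(d₁) − D·e^(−rT)·N(d₂)
   = 560.5888·0.901574 − 507.9247·0.849009·0.857268 = 135.729859
B₀ = V₀ − E₀ = 560.5888 − 135.729859 = 424.858941
spread = −(1/T)·ln(B₀/D) − r = −(1/3.2285)·ln(424.858941/507.9247) − 0.0507 = 0.00461237

spread=0.0046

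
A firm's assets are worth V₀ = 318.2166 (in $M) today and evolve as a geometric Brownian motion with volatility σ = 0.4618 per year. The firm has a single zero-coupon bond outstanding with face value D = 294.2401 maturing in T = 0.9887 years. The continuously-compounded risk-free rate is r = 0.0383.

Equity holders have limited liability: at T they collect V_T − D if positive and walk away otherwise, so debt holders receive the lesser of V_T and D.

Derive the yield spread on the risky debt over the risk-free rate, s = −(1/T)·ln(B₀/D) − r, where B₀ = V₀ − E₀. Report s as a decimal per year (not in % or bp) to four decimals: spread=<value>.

spread=0.1492

d₁ = [ln(V₀/D) + (r + σ²/2)T] / (σ√T)
   = [ln(318.2166/294.2401) + (0.0383 + 0.5·0.4618²)·0.9887] / (0.4618·√0.9887)
   = [0.078336 + 0.143292] / 0.459183 = 0.482657
d₂ = d₁ − σ√T = 0.482657 − 0.459183 = 0.023474
N(d₁) = 0.685330,  N(d₂) = 0.509364,  e^(−rT) = 0.962841
E₀ = V₀·N(d₁) − D·e^(−rT)·N(d₂)
   = 318.2166·0.685330 − 294.2401·0.962841·0.509364 = 73.777501
B₀ = V₀ − E₀ = 318.2166 − 73.777501 = 244.439099
spread = −(1/T)·ln(B₀/D) − r = −(1/0.9887)·ln(244.439099/294.2401) − 0.0383 = 0.14924921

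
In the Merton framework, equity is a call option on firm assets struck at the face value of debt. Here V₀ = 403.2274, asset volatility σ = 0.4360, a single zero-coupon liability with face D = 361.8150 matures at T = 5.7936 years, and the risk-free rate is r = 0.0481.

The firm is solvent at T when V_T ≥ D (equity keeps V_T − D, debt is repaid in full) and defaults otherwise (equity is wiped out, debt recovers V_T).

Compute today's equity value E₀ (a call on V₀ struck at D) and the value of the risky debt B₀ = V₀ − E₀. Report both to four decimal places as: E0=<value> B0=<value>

d₁ = [ln(V₀/D) + (r + σ²/2)T] / (σ√T)
   = [ln(403.2274/361.8150) + (0.0481 + 0.5·0.4360²)·5.7936] / (0.4360·√5.7936)
   = [0.108368 + 0.829342] / 1.049448 = 0.893527
d₂ = d₁ − σ√T = 0.893527 − 1.049448 = -0.155920
N(d₁) = 0.814213,  N(d₂) = 0.438048,  e^(−rT) = 0.756788
E₀ = V₀·N(d₁) − D·e^(−rT)·N(d₂)
   = 403.2274·0.814213 − 361.8150·0.756788·0.438048 = 208.367741
B₀ = V₀ − E₀ = 403.2274 − 208.367741 = 194.859659

E0=208.3677 B0=194.8597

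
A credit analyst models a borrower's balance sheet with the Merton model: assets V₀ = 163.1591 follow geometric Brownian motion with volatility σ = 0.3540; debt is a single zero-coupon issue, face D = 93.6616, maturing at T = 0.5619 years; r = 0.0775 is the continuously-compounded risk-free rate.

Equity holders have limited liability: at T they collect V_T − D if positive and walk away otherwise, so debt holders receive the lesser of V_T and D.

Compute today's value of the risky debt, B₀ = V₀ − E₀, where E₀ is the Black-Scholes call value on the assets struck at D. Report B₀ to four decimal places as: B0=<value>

B0=89.5377

d₁ = [ln(V₀/D) + (r + σ²/2)T] / (σ√T)
   = [ln(163.1591/93.6616) + (0.0775 + 0.5·0.3540²)·0.5619] / (0.3540·√0.5619)
   = [0.555038 + 0.078755] / 0.265358 = 2.388439
d₂ = d₁ − σ√T = 2.388439 − 0.265358 = 2.123081
N(d₁) = 0.991540,  N(d₂) = 0.983126,  e^(−rT) = 0.957387
E₀ = V₀·N(d₁) − D·e^(−rT)·N(d₂)
   = 163.1591·0.991540 − 93.6616·0.957387·0.983126 = 73.621395
B₀ = V₀ − E₀ = 163.1591 − 73.621395 = 89.537705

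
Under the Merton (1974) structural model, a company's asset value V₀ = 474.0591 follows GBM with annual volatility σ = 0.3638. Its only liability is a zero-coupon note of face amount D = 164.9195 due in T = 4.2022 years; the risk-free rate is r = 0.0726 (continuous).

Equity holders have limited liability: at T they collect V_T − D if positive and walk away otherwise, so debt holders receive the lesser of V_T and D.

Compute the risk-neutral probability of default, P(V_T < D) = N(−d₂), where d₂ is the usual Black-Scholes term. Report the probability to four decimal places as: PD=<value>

d₁ = [ln(V₀/D) + (r + σ²/2)T] / (σ√T)
   = [ln(474.0591/164.9195) + (0.0726 + 0.5·0.3638²)·4.2022] / (0.3638·√4.2022)
   = [1.055875 + 0.583161] / 0.745763 = 2.197796
d₂ = d₁ − σ√T = 2.197796 − 0.745763 = 1.452033
risk-neutral PD = N(−d₂) = N(-1.452033) = 0.073246

PD=0.0732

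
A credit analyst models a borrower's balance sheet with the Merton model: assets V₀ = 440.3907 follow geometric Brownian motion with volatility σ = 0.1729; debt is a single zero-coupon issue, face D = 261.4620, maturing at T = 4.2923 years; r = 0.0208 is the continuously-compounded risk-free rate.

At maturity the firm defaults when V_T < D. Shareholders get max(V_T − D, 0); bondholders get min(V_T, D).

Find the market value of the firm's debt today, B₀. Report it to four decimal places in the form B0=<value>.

B0=237.0541

d₁ = [ln(V₀/D) + (r + σ²/2)T] / (σ√T)
   = [ln(440.3907/261.4620) + (0.0208 + 0.5·0.1729²)·4.2923] / (0.1729·√4.2923)
   = [0.521373 + 0.153438] / 0.358212 = 1.883832
d₂ = d₁ − σ√T = 1.883832 − 0.358212 = 1.525620
N(d₁) = 0.970206,  N(d₂) = 0.936448,  e^(−rT) = 0.914590
E₀ = V₀·N(d₁) − D·e^(−rT)·N(d₂)
   = 440.3907·0.970206 − 261.4620·0.914590·0.936448 = 203.336616
B₀ = V₀ − E₀ = 440.3907 − 203.336616 = 237.054084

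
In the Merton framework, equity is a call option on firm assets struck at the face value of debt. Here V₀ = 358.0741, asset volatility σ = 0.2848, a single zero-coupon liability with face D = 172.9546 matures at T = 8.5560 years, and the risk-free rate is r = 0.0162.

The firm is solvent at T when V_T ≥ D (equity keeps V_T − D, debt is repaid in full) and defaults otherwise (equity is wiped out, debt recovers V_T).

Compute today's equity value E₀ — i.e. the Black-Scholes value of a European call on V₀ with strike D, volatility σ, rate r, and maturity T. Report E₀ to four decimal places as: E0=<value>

d₁ = [ln(V₀/D) + (r + σ²/2)T] / (σ√T)
   = [ln(358.0741/172.9546) + (0.0162 + 0.5·0.2848²)·8.5560] / (0.2848·√8.5560)
   = [0.727711 + 0.485600] / 0.833058 = 1.456454
d₂ = d₁ − σ√T = 1.456454 − 0.833058 = 0.623396
N(d₁) = 0.927366,  N(d₂) = 0.733488,  e^(−rT) = 0.870570
E₀ = V₀·N(d₁) − D·e^(−rT)·N(d₂)
   = 358.0741·0.927366 − 172.9546·0.870570·0.733488 = 221.625326

E0=221.6253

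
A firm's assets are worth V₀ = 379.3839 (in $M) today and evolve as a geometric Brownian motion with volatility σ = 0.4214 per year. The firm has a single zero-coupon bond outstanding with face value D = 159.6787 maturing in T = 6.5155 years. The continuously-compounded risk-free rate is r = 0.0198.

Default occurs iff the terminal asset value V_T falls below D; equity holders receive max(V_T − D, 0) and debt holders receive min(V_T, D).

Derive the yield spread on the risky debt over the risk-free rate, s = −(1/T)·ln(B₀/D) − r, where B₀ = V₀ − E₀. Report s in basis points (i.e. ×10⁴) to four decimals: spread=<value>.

d₁ = [ln(V₀/D) + (r + σ²/2)T] / (σ√T)
   = [ln(379.3839/159.6787) + (0.0198 + 0.5·0.4214²)·6.5155] / (0.4214·√6.5155)
   = [0.865385 + 0.707511] / 1.075644 = 1.462284
d₂ = d₁ − σ√T = 1.462284 − 1.075644 = 0.386640
N(d₁) = 0.928168,  N(d₂) = 0.650489,  e^(−rT) = 0.878968
E₀ = V₀·N(d₁) − D·e^(−rT)·N(d₂)
   = 379.3839·0.928168 − 159.6787·0.878968·0.650489 = 260.834416
B₀ = V₀ − E₀ = 379.3839 − 260.834416 = 118.549484
spread = −(1/T)·ln(B₀/D) − r = −(1/6.5155)·ln(118.549484/159.6787) − 0.0198 = 0.02591149
in basis points: 0.02591149 × 10⁴ = 259.1149 bp

spread=259.1149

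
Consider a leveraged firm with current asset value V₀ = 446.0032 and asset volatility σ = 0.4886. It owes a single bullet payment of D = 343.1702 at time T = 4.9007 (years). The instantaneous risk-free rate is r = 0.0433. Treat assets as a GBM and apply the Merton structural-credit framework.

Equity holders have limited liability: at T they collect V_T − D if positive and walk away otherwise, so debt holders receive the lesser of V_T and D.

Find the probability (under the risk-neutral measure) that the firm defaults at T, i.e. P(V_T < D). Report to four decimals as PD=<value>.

d₁ = [ln(V₀/D) + (r + σ²/2)T] / (σ√T)
   = [ln(446.0032/343.1702) + (0.0433 + 0.5·0.4886²)·4.9007] / (0.4886·√4.9007)
   = [0.262100 + 0.797172] / 1.081639 = 0.979321
d₂ = d₁ − σ√T = 0.979321 − 1.081639 = -0.102319
risk-neutral PD = N(−d₂) = N(0.102319) = 0.540748

PD=0.5407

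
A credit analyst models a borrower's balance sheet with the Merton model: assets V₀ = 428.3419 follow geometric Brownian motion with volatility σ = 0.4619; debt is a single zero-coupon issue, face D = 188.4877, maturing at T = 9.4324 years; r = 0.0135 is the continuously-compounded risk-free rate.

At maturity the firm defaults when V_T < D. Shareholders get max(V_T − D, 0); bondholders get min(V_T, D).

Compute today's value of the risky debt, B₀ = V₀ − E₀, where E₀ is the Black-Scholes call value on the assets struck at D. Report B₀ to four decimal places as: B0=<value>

d₁ = [ln(V₀/D) + (r + σ²/2)T] / (σ√T)
   = [ln(428.3419/188.4877) + (0.0135 + 0.5·0.4619²)·9.4324] / (0.4619·√9.4324)
   = [0.820889 + 1.133546] / 1.418597 = 1.377724
d₂ = d₁ − σ√T = 1.377724 − 1.418597 = -0.040873
N(d₁) = 0.915856,  N(d₂) = 0.483699,  e^(−rT) = 0.880437
E₀ = V₀·N(d₁) − D·e^(−rT)·N(d₂)
   = 428.3419·0.915856 − 188.4877·0.880437·0.483699 = 312.028909
B₀ = V₀ − E₀ = 428.3419 − 312.028909 = 116.312991

B0=116.3130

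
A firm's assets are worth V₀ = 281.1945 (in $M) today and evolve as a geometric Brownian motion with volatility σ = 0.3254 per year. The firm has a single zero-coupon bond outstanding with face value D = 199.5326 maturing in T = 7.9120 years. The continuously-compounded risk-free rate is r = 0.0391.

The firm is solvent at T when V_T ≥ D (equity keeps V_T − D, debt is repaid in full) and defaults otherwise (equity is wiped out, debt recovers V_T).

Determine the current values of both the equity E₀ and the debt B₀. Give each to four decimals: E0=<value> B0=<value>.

E0=159.2287 B0=121.9658

d₁ = [ln(V₀/D) + (r + σ²/2)T] / (σ√T)
   = [ln(281.1945/199.5326) + (0.0391 + 0.5·0.3254²)·7.9120] / (0.3254·√7.9120)
   = [0.343069 + 0.728241] / 0.915294 = 1.170454
d₂ = d₁ − σ√T = 1.170454 − 0.915294 = 0.255160
N(d₁) = 0.879091,  N(d₂) = 0.600700,  e^(−rT) = 0.733917
E₀ = V₀·N(d₁) − D·e^(−rT)·N(d₂)
   = 281.1945·0.879091 − 199.5326·0.733917·0.600700 = 159.228743
B₀ = V₀ − E₀ = 281.1945 − 159.228743 = 121.965757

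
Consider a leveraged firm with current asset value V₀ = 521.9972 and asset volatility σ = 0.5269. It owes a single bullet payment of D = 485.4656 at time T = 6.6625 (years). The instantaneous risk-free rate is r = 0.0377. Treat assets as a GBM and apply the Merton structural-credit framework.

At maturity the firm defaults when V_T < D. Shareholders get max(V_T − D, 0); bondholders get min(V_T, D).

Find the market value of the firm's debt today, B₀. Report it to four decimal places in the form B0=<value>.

d₁ = [ln(V₀/D) + (r + σ²/2)T] / (σ√T)
   = [ln(521.9972/485.4656) + (0.0377 + 0.5·0.5269²)·6.6625] / (0.5269·√6.6625)
   = [0.072554 + 1.176010] / 1.360025 = 0.918045
d₂ = d₁ − σ√T = 0.918045 − 1.360025 = -0.441980
N(d₁) = 0.820702,  N(d₂) = 0.329252,  e^(−rT) = 0.777885
E₀ = V₀·N(d₁) − D·e^(−rT)·N(d₂)
   = 521.9972·0.820702 − 485.4656·0.777885·0.329252 = 304.066769
B₀ = V₀ − E₀ = 521.9972 − 304.066769 = 217.930431

B0=217.9304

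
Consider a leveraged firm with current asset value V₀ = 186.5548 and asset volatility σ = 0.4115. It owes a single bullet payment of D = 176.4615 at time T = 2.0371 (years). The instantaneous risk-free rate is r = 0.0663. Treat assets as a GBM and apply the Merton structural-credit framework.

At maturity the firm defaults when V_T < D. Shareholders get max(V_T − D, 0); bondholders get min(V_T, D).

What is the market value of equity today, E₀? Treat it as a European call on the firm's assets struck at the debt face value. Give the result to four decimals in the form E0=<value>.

E0=57.5339

d₁ = [ln(V₀/D) + (r + σ²/2)T] / (σ√T)
   = [ln(186.5548/176.4615) + (0.0663 + 0.5·0.4115²)·2.0371] / (0.4115·√2.0371)
   = [0.055622 + 0.307533] / 0.587322 = 0.618325
d₂ = d₁ − σ√T = 0.618325 − 0.587322 = 0.031003
N(d₁) = 0.731819,  N(d₂) = 0.512366,  e^(−rT) = 0.873664
E₀ = V₀·N(d₁) − D·e^(−rT)·N(d₂)
   = 186.5548·0.731819 − 176.4615·0.873664·0.512366 = 57.533894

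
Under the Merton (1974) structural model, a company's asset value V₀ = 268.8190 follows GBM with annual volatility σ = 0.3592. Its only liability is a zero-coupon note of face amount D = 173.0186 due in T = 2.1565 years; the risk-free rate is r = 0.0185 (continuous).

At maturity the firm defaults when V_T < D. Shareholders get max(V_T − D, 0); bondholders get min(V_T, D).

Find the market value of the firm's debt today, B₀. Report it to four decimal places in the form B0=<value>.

B0=155.5084

d₁ = [ln(V₀/D) + (r + σ²/2)T] / (σ√T)
   = [ln(268.8190/173.0186) + (0.0185 + 0.5·0.3592²)·2.1565] / (0.3592·√2.1565)
   = [0.440639 + 0.179016] / 0.527486 = 1.174733
d₂ = d₁ − σ√T = 1.174733 − 0.527486 = 0.647247
N(d₁) = 0.879949,  N(d₂) = 0.741264,  e^(−rT) = 0.960890
E₀ = V₀·N(d₁) − D·e^(−rT)·N(d₂)
   = 268.8190·0.879949 − 173.0186·0.960890·0.741264 = 113.310569
B₀ = V₀ − E₀ = 268.8190 − 113.310569 = 155.508431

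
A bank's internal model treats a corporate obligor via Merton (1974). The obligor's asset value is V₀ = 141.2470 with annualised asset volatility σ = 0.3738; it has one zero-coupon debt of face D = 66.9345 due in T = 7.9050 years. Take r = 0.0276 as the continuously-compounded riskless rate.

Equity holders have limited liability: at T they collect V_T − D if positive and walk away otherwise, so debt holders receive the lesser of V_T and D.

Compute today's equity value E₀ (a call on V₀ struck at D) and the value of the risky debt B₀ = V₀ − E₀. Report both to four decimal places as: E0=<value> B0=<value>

d₁ = [ln(V₀/D) + (r + σ²/2)T] / (σ√T)
   = [ln(141.2470/66.9345) + (0.0276 + 0.5·0.3738²)·7.9050] / (0.3738·√7.9050)
   = [0.746796 + 0.770447] / 1.050970 = 1.443659
d₂ = d₁ − σ√T = 1.443659 − 1.050970 = 0.392690
N(d₁) = 0.925583,  N(d₂) = 0.652726,  e^(−rT) = 0.803982
E₀ = V₀·N(d₁) − D·e^(−rT)·N(d₂)
   = 141.2470·0.925583 − 66.9345·0.803982·0.652726 = 95.609887
B₀ = V₀ − E₀ = 141.2470 − 95.609887 = 45.637113

E0=95.6099 B0=45.6371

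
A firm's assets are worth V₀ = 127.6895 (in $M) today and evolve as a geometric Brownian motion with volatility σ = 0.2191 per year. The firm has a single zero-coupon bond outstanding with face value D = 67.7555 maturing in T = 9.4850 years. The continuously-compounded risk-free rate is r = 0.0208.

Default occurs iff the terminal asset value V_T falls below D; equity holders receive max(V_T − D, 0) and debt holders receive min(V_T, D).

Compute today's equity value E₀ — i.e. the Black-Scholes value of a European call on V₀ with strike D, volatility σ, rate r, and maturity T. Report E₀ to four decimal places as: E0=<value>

d₁ = [ln(V₀/D) + (r + σ²/2)T] / (σ√T)
   = [ln(127.6895/67.7555) + (0.0208 + 0.5·0.2191²)·9.4850] / (0.2191·√9.4850)
   = [0.633696 + 0.424951] / 0.674778 = 1.568881
d₂ = d₁ − σ√T = 1.568881 − 0.674778 = 0.894103
N(d₁) = 0.941662,  N(d₂) = 0.814367,  e^(−rT) = 0.820954
E₀ = V₀·N(d₁) − D·e^(−rT)·N(d₂)
   = 127.6895·0.941662 − 67.7555·0.820954·0.814367 = 74.941916

E0=74.9419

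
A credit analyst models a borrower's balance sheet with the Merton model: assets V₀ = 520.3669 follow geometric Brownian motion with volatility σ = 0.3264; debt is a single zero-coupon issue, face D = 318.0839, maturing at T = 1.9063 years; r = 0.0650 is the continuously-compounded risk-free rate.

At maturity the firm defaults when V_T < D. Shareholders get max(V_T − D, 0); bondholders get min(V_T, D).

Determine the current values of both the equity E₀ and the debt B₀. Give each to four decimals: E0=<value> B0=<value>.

d₁ = [ln(V₀/D) + (r + σ²/2)T] / (σ√T)
   = [ln(520.3669/318.0839) + (0.0650 + 0.5·0.3264²)·1.9063] / (0.3264·√1.9063)
   = [0.492219 + 0.225455] / 0.450657 = 1.592508
d₂ = d₁ − σ√T = 1.592508 − 0.450657 = 1.141851
N(d₁) = 0.944365,  N(d₂) = 0.873242,  e^(−rT) = 0.883460
E₀ = V₀·N(d₁) − D·e^(−rT)·N(d₂)
   = 520.3669·0.944365 − 318.0839·0.883460·0.873242 = 246.022582
B₀ = V₀ − E₀ = 520.3669 − 246.022582 = 274.344318

E0=246.0226 B0=274.3443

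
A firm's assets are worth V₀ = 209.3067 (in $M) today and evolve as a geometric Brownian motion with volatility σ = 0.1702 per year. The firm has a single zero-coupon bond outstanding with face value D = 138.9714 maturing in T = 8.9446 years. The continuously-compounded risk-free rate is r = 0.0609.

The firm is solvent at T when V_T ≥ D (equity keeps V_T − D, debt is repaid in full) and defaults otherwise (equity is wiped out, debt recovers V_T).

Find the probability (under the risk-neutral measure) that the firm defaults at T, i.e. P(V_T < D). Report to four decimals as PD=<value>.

d₁ = [ln(V₀/D) + (r + σ²/2)T] / (σ√T)
   = [ln(209.3067/138.9714) + (0.0609 + 0.5·0.1702²)·8.9446] / (0.1702·√8.9446)
   = [0.409532 + 0.674280] / 0.509026 = 2.129188
d₂ = d₁ − σ√T = 2.129188 − 0.509026 = 1.620162
risk-neutral PD = N(−d₂) = N(-1.620162) = 0.052599

PD=0.0526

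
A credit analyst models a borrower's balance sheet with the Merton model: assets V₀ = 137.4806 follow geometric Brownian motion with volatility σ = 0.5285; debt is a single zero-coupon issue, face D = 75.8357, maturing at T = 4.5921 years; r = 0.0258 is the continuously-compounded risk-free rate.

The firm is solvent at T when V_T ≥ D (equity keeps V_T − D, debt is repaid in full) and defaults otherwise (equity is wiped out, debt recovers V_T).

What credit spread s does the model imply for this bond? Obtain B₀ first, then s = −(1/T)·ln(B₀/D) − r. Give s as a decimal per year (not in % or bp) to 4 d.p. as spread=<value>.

spread=0.0593

d₁ = [ln(V₀/D) + (r + σ²/2)T] / (σ√T)
   = [ln(137.4806/75.8357) + (0.0258 + 0.5·0.5285²)·4.5921] / (0.5285·√4.5921)
   = [0.594914 + 0.759791] / 1.132532 = 1.196173
d₂ = d₁ − σ√T = 1.196173 − 1.132532 = 0.063641
N(d₁) = 0.884185,  N(d₂) = 0.525372,  e^(−rT) = 0.888273
E₀ = V₀·N(d₁) − D·e^(−rT)·N(d₂)
   = 137.4806·0.884185 − 75.8357·0.888273·0.525372 = 86.167834
B₀ = V₀ − E₀ = 137.4806 − 86.167834 = 51.312766
spread = −(1/T)·ln(B₀/D) − r = −(1/4.5921)·ln(51.312766/75.8357) − 0.0258 = 0.05926557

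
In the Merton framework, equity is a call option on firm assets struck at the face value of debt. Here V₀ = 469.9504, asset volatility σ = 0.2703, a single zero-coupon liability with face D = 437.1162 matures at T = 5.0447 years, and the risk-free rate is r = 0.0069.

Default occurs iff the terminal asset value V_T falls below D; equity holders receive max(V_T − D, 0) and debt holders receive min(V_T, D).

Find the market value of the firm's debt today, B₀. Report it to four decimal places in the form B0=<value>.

d₁ = [ln(V₀/D) + (r + σ²/2)T] / (σ√T)
   = [ln(469.9504/437.1162) + (0.0069 + 0.5·0.2703²)·5.0447] / (0.2703·√5.0447)
   = [0.072428 + 0.219097] / 0.607105 = 0.480188
d₂ = d₁ − σ√T = 0.480188 − 0.607105 = -0.126917
N(d₁) = 0.684453,  N(d₂) = 0.449503,  e^(−rT) = 0.965790
E₀ = V₀·N(d₁) − D·e^(−rT)·N(d₂)
   = 469.9504·0.684453 − 437.1162·0.965790·0.449503 = 131.895615
B₀ = V₀ − E₀ = 469.9504 − 131.895615 = 338.054785

B0=338.0548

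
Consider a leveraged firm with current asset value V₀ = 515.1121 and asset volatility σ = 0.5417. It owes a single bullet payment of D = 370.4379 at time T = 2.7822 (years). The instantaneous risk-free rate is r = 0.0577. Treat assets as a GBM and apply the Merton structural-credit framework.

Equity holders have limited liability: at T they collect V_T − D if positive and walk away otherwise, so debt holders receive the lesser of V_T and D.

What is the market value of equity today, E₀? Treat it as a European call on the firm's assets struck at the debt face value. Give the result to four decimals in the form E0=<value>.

E0=263.5189

d₁ = [ln(V₀/D) + (r + σ²/2)T] / (σ√T)
   = [ln(515.1121/370.4379) + (0.0577 + 0.5·0.5417²)·2.7822] / (0.5417·√2.7822)
   = [0.329699 + 0.568736] / 0.903552 = 0.994337
d₂ = d₁ − σ√T = 0.994337 − 0.903552 = 0.090785
N(d₁) = 0.839970,  N(d₂) = 0.536168,  e^(−rT) = 0.851690
E₀ = V₀·N(d₁) − D·e^(−rT)·N(d₂)
   = 515.1121·0.839970 − 370.4379·0.851690·0.536168 = 263.518863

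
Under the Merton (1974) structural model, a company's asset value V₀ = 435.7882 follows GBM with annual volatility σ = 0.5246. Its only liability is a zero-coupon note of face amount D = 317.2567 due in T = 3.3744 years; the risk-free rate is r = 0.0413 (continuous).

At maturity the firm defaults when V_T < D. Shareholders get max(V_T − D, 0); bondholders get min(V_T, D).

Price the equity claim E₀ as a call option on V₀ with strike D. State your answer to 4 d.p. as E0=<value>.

E0=224.7576

d₁ = [ln(V₀/D) + (r + σ²/2)T] / (σ√T)
   = [ln(435.7882/317.2567) + (0.0413 + 0.5·0.5246²)·3.3744] / (0.5246·√3.3744)
   = [0.317445 + 0.603689] / 0.963666 = 0.955864
d₂ = d₁ − σ√T = 0.955864 − 0.963666 = -0.007802
N(d₁) = 0.830430,  N(d₂) = 0.496888,  e^(−rT) = 0.869912
E₀ = V₀·N(d₁) − D·e^(−rT)·N(d₂)
   = 435.7882·0.830430 − 317.2567·0.869912·0.496888 = 224.757631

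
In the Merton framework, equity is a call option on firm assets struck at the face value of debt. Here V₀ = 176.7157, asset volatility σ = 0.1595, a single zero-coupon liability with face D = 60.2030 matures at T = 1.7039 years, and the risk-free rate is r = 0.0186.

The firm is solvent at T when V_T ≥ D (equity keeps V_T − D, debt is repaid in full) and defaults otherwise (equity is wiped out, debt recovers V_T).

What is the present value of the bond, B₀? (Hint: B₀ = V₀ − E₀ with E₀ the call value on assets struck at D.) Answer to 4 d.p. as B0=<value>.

B0=58.3249

d₁ = [ln(V₀/D) + (r + σ²/2)T] / (σ√T)
   = [ln(176.7157/60.2030) + (0.0186 + 0.5·0.1595²)·1.7039] / (0.1595·√1.7039)
   = [1.076820 + 0.053366] / 0.208201 = 5.428344
d₂ = d₁ − σ√T = 5.428344 − 0.208201 = 5.220143
N(d₁) = 1.000000,  N(d₂) = 1.000000,  e^(−rT) = 0.968804
E₀ = V₀·N(d₁) − D·e^(−rT)·N(d₂)
   = 176.7157·1.000000 − 60.2030·0.968804·1.000000 = 118.390769
B₀ = V₀ − E₀ = 176.7157 − 118.390769 = 58.324931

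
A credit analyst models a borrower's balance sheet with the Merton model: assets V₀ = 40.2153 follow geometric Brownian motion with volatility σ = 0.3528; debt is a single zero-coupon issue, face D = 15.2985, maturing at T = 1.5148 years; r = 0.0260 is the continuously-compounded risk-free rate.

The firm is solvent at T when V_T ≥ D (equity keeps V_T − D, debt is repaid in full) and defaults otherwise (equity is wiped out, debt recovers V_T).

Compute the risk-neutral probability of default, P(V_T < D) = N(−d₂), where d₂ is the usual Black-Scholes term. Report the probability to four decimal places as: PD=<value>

d₁ = [ln(V₀/D) + (r + σ²/2)T] / (σ√T)
   = [ln(40.2153/15.2985) + (0.0260 + 0.5·0.3528²)·1.5148] / (0.3528·√1.5148)
   = [0.966493 + 0.133657] / 0.434216 = 2.533643
d₂ = d₁ − σ√T = 2.533643 − 0.434216 = 2.099427
risk-neutral PD = N(−d₂) = N(-2.099427) = 0.017890

PD=0.0179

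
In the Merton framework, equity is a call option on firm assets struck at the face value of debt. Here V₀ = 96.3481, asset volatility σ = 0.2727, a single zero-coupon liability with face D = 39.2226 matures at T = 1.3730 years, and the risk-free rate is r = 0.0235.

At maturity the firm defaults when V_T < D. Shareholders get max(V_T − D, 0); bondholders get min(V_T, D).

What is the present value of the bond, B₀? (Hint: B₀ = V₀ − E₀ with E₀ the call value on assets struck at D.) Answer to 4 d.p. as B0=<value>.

B0=37.9674

d₁ = [ln(V₀/D) + (r + σ²/2)T] / (σ√T)
   = [ln(96.3481/39.2226) + (0.0235 + 0.5·0.2727²)·1.3730] / (0.2727·√1.3730)
   = [0.898715 + 0.083317] / 0.319536 = 3.073301
d₂ = d₁ − σ√T = 3.073301 − 0.319536 = 2.753765
N(d₁) = 0.998941,  N(d₂) = 0.997054,  e^(−rT) = 0.968249
E₀ = V₀·N(d₁) − D·e^(−rT)·N(d₂)
   = 96.3481·0.998941 − 39.2226·0.968249·0.997054 = 58.380721
B₀ = V₀ − E₀ = 96.3481 − 58.380721 = 37.967379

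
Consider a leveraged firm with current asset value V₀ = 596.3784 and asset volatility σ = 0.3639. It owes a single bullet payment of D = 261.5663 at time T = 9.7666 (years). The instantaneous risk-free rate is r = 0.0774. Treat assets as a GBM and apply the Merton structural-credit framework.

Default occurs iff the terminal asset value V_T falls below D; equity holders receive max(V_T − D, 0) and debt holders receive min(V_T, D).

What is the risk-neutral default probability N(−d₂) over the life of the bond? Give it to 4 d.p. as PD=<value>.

d₁ = [ln(V₀/D) + (r + σ²/2)T] / (σ√T)
   = [ln(596.3784/261.5663) + (0.0774 + 0.5·0.3639²)·9.7666] / (0.3639·√9.7666)
   = [0.824188 + 1.402597] / 1.137244 = 1.958053
d₂ = d₁ − σ√T = 1.958053 − 1.137244 = 0.820809
risk-neutral PD = N(−d₂) = N(-0.820809) = 0.205878

PD=0.2059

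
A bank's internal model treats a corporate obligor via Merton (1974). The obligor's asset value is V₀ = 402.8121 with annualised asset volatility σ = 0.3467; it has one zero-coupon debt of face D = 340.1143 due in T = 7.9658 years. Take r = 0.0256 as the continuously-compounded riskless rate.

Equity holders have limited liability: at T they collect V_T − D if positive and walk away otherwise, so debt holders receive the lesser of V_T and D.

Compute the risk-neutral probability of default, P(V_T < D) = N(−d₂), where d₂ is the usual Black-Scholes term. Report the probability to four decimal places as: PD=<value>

PD=0.5430

d₁ = [ln(V₀/D) + (r + σ²/2)T] / (σ√T)
   = [ln(402.8121/340.1143) + (0.0256 + 0.5·0.3467²)·7.9658] / (0.3467·√7.9658)
   = [0.169188 + 0.682673] / 0.978517 = 0.870563
d₂ = d₁ − σ√T = 0.870563 − 0.978517 = -0.107954
risk-neutral PD = N(−d₂) = N(0.107954) = 0.542984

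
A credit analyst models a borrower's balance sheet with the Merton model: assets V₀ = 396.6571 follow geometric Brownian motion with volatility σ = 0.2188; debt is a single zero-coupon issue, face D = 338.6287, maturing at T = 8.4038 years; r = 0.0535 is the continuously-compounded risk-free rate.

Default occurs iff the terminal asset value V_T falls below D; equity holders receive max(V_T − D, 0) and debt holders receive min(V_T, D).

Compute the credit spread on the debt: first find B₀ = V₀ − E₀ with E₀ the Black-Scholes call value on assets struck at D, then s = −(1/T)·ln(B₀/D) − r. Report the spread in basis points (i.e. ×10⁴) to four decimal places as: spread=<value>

d₁ = [ln(V₀/D) + (r + σ²/2)T] / (σ√T)
   = [ln(396.6571/338.6287) + (0.0535 + 0.5·0.2188²)·8.4038] / (0.2188·√8.4038)
   = [0.158168 + 0.650763] / 0.634286 = 1.275340
d₂ = d₁ − σ√T = 1.275340 − 0.634286 = 0.641054
N(d₁) = 0.898906,  N(d₂) = 0.739256,  e^(−rT) = 0.637881
E₀ = V₀·N(d₁) − D·e^(−rT)·N(d₂)
   = 396.6571·0.898906 − 338.6287·0.637881·0.739256 = 196.874333
B₀ = V₀ − E₀ = 396.6571 − 196.874333 = 199.782767
spread = −(1/T)·ln(B₀/D) − r = −(1/8.4038)·ln(199.782767/338.6287) − 0.0535 = 0.00928988
in basis points: 0.00928988 × 10⁴ = 92.8988 bp

spread=92.8988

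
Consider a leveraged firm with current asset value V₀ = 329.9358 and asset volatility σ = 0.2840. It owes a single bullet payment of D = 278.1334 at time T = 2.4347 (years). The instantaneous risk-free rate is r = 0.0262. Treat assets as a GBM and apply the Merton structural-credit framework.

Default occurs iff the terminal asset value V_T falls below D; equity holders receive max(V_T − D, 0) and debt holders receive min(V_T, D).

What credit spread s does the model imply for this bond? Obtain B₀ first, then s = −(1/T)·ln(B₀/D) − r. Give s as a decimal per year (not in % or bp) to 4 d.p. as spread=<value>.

d₁ = [ln(V₀/D) + (r + σ²/2)T] / (σ√T)
   = [ln(329.9358/278.1334) + (0.0262 + 0.5·0.2840²)·2.4347] / (0.2840·√2.4347)
   = [0.170797 + 0.161976] / 0.443140 = 0.750943
d₂ = d₁ − σ√T = 0.750943 − 0.443140 = 0.307803
N(d₁) = 0.773657,  N(d₂) = 0.620884,  e^(−rT) = 0.938203
E₀ = V₀·N(d₁) − D·e^(−rT)·N(d₂)
   = 329.9358·0.773657 − 278.1334·0.938203·0.620884 = 93.240117
B₀ = V₀ − E₀ = 329.9358 − 93.240117 = 236.695683
spread = −(1/T)·ln(B₀/D) − r = −(1/2.4347)·ln(236.695683/278.1334) − 0.0262 = 0.04006097

spread=0.0401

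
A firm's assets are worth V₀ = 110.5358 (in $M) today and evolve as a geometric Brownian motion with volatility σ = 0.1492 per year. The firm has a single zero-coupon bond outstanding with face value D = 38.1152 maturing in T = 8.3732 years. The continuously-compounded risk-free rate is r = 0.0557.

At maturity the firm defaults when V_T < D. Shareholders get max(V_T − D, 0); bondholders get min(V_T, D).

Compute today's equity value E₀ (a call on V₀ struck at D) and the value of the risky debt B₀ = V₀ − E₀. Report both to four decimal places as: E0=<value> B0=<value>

d₁ = [ln(V₀/D) + (r + σ²/2)T] / (σ√T)
   = [ln(110.5358/38.1152) + (0.0557 + 0.5·0.1492²)·8.3732] / (0.1492·√8.3732)
   = [1.064726 + 0.559584] / 0.431732 = 3.762308
d₂ = d₁ − σ√T = 3.762308 − 0.431732 = 3.330576
N(d₁) = 0.999916,  N(d₂) = 0.999567,  e^(−rT) = 0.627264
E₀ = V₀·N(d₁) − D·e^(−rT)·N(d₂)
   = 110.5358·0.999916 − 38.1152·0.627264·0.999567 = 86.628550
B₀ = V₀ − E₀ = 110.5358 − 86.628550 = 23.907250

E0=86.6286 B0=23.9072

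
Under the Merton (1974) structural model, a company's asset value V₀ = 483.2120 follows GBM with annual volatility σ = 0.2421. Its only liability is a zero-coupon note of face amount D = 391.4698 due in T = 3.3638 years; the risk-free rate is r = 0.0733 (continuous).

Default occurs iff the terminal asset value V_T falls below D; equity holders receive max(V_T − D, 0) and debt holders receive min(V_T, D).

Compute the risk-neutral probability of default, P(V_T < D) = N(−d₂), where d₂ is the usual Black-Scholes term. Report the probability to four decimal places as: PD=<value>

PD=0.2097

d₁ = [ln(V₀/D) + (r + σ²/2)T] / (σ√T)
   = [ln(483.2120/391.4698) + (0.0733 + 0.5·0.2421²)·3.3638] / (0.2421·√3.3638)
   = [0.210547 + 0.345147] / 0.444028 = 1.251485
d₂ = d₁ − σ√T = 1.251485 − 0.444028 = 0.807458
risk-neutral PD = N(−d₂) = N(-0.807458) = 0.209701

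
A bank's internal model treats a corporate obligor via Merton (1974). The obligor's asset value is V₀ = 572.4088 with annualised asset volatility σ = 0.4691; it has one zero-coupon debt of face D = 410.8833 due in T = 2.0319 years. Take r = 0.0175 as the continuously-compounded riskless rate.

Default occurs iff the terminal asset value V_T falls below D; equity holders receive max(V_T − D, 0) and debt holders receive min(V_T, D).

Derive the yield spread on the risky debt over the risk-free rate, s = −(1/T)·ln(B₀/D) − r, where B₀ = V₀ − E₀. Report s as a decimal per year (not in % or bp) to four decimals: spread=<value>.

d₁ = [ln(V₀/D) + (r + σ²/2)T] / (σ√T)
   = [ln(572.4088/410.8833) + (0.0175 + 0.5·0.4691²)·2.0319] / (0.4691·√2.0319)
   = [0.331544 + 0.259123] / 0.668677 = 0.883337
d₂ = d₁ − σ√T = 0.883337 − 0.668677 = 0.214659
N(d₁) = 0.811473,  N(d₂) = 0.584983,  e^(−rT) = 0.965067
E₀ = V₀·N(d₁) − D·e^(−rT)·N(d₂)
   = 572.4088·0.811473 − 410.8833·0.965067·0.584983 = 232.530817
B₀ = V₀ − E₀ = 572.4088 − 232.530817 = 339.877983
spread = −(1/T)·ln(B₀/D) − r = −(1/2.0319)·ln(339.877983/410.8833) − 0.0175 = 0.07587199

spread=0.0759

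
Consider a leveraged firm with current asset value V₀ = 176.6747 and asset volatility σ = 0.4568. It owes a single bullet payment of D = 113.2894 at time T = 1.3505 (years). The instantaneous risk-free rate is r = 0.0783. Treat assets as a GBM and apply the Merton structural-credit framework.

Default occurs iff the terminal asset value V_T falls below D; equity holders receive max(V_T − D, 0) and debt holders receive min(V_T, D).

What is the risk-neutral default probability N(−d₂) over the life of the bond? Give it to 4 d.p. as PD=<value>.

PD=0.2204

d₁ = [ln(V₀/D) + (r + σ²/2)T] / (σ√T)
   = [ln(176.6747/113.2894) + (0.0783 + 0.5·0.4568²)·1.3505] / (0.4568·√1.3505)
   = [0.444365 + 0.246646] / 0.530852 = 1.301701
d₂ = d₁ − σ√T = 1.301701 − 0.530852 = 0.770849
risk-neutral PD = N(−d₂) = N(-0.770849) = 0.220398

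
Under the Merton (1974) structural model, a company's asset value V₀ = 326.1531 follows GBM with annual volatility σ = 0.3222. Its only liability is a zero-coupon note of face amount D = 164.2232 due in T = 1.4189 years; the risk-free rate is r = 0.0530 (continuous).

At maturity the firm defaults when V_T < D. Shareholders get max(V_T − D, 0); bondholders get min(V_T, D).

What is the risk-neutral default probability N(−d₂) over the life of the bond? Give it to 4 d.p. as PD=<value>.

d₁ = [ln(V₀/D) + (r + σ²/2)T] / (σ√T)
   = [ln(326.1531/164.2232) + (0.0530 + 0.5·0.3222²)·1.4189] / (0.3222·√1.4189)
   = [0.686140 + 0.148852] / 0.383797 = 2.175610
d₂ = d₁ − σ√T = 2.175610 − 0.383797 = 1.791813
risk-neutral PD = N(−d₂) = N(-1.791813) = 0.036581

PD=0.0366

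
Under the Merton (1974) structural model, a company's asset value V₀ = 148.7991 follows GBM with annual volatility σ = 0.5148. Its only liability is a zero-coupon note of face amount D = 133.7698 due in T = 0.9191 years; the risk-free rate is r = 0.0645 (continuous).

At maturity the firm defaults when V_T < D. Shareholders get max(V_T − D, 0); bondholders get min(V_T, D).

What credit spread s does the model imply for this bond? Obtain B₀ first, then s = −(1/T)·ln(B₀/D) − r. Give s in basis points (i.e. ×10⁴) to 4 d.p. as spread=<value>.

spread=1564.5779

d₁ = [ln(V₀/D) + (r + σ²/2)T] / (σ√T)
   = [ln(148.7991/133.7698) + (0.0645 + 0.5·0.5148²)·0.9191] / (0.5148·√0.9191)
   = [0.106477 + 0.181071] / 0.493537 = 0.582627
d₂ = d₁ − σ√T = 0.582627 − 0.493537 = 0.089090
N(d₁) = 0.719928,  N(d₂) = 0.535495,  e^(−rT) = 0.942441
E₀ = V₀·N(d₁) − D·e^(−rT)·N(d₂)
   = 148.7991·0.719928 − 133.7698·0.942441·0.535495 = 39.614710
B₀ = V₀ − E₀ = 148.7991 − 39.614710 = 109.184390
spread = −(1/T)·ln(B₀/D) − r = −(1/0.9191)·ln(109.184390/133.7698) − 0.0645 = 0.15645779
in basis points: 0.15645779 × 10⁴ = 1564.5779 bp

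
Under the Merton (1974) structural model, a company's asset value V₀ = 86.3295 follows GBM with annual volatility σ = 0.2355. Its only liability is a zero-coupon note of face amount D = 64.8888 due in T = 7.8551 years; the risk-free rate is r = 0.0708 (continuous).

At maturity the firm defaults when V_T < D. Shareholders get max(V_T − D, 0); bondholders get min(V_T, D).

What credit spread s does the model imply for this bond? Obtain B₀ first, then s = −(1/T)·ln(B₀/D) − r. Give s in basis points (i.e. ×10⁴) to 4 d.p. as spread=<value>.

spread=60.5866

d₁ = [ln(V₀/D) + (r + σ²/2)T] / (σ√T)
   = [ln(86.3295/64.8888) + (0.0708 + 0.5·0.2355²)·7.8551] / (0.2355·√7.8551)
   = [0.285496 + 0.773964] / 0.660035 = 1.605159
d₂ = d₁ − σ√T = 1.605159 − 0.660035 = 0.945124
N(d₁) = 0.945771,  N(d₂) = 0.827702,  e^(−rT) = 0.573418
E₀ = V₀·N(d₁) − D·e^(−rT)·N(d₂)
   = 86.3295·0.945771 − 64.8888·0.573418·0.827702 = 50.850442
B₀ = V₀ − E₀ = 86.3295 − 50.850442 = 35.479058
spread = −(1/T)·ln(B₀/D) − r = −(1/7.8551)·ln(35.479058/64.8888) − 0.0708 = 0.00605866
in basis points: 0.00605866 × 10⁴ = 60.5866 bp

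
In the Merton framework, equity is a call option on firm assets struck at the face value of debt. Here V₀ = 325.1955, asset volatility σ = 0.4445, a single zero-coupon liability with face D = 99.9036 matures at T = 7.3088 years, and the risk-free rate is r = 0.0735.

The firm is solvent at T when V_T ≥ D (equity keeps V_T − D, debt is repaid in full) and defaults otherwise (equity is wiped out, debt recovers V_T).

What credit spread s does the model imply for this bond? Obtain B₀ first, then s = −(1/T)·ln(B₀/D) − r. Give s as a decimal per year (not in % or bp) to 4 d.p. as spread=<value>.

spread=0.0123

d₁ = [ln(V₀/D) + (r + σ²/2)T] / (σ√T)
   = [ln(325.1955/99.9036) + (0.0735 + 0.5·0.4445²)·7.3088] / (0.4445·√7.3088)
   = [1.180221 + 1.259234] / 1.201697 = 2.030009
d₂ = d₁ − σ√T = 2.030009 − 1.201697 = 0.828313
N(d₁) = 0.978822,  N(d₂) = 0.796253,  e^(−rT) = 0.584384
E₀ = V₀·N(d₁) − D·e^(−rT)·N(d₂)
   = 325.1955·0.978822 − 99.9036·0.584384·0.796253 = 271.821655
B₀ = V₀ − E₀ = 325.1955 − 271.821655 = 53.373845
spread = −(1/T)·ln(B₀/D) − r = −(1/7.3088)·ln(53.373845/99.9036) − 0.0735 = 0.01227125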